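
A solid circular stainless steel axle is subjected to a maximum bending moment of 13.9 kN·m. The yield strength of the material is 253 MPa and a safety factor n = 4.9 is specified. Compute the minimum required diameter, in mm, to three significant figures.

d = 140 mm

σ_allow = 253/4.9 = 51.63 MPa.
For a solid circular section σ = 32M/(πd³), so d³ = 32M/(π σ_allow) = 32×1.3900×10^7/(π×51.63) = 2.742×10^6 mm³.
d = 140.0 mm.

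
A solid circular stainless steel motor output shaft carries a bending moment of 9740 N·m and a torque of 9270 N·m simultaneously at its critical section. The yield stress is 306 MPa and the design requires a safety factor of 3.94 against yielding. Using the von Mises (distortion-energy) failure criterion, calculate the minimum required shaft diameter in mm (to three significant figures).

d = 118 mm

σ_allow = σ_y/n = 306/3.94 = 77.66 MPa.
For a solid shaft σ_b = 32M/(πd³) and τ = 16T/(πd³), so the von Mises stress is σ' = (16/πd³)·√(4M²+3T²).
√(4M²+3T²) = √(4×(9.740×10^6)² + 3×(9.270×10^6)²) = 2.524×10^7 N·mm.
d³ = 16×2.524×10^7/(π×77.66) = 1.655×10^6 mm³.
d = 118.3 mm.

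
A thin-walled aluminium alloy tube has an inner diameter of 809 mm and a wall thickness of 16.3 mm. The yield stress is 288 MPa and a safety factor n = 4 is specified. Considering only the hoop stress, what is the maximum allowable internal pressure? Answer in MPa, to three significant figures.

σ_allow = 288/4 = 72.00 MPa.
σ_h = pD/(2t) → p_allow = 2σ_allow t/D = 2×72.00×16.3/809 = 2.901 MPa.

p_allow = 2.90 MPa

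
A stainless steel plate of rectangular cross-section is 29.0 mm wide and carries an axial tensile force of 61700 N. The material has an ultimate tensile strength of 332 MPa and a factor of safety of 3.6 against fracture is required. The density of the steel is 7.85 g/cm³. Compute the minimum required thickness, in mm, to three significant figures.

σ_allow = 332/3.6 = 92.22 MPa.
Required area A = F/σ_allow = 61700/92.22 = 669.0 mm².
t = A/w = 669.0/29.0 = 23.07 mm.

t = 23.1 mm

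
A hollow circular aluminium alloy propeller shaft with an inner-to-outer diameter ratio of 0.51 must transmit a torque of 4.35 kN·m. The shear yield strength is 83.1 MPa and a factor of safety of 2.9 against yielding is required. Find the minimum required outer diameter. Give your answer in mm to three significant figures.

τ_allow = 83.1/2.9 = 28.66 MPa.
For a hollow shaft τ = 16T/[πd_o³(1−k⁴)] with k = 0.51, so 1−k⁴ = 0.9323.
d_o³ = 16T/[π τ_allow (1−k⁴)] = 16×4350000/(π×28.66×0.9323) = 829200 mm³.
d_o = 93.95 mm.

d_o = 93.9 mm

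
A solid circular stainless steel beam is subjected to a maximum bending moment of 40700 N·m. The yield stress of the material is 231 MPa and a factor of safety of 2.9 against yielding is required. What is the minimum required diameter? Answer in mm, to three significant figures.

σ_allow = 231/2.9 = 79.66 MPa.
For a solid circular section σ = 32M/(πd³), so d³ = 32M/(π σ_allow) = 32×4.0700×10^7/(π×79.66) = 5.205×10^6 mm³.
d = 173.3 mm.

d = 173 mm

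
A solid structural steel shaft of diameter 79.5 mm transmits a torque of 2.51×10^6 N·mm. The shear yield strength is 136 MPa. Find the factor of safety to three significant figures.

τ = 16T/(πd³) = 16×2510000/(π×79.5³) = 25.44 MPa.
n = τ_limit/τ = 136/25.44 = 5.346.

n = 5.35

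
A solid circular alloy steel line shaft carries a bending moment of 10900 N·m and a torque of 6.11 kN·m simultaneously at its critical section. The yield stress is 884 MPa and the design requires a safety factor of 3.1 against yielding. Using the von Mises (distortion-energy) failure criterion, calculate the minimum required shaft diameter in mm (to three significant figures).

σ_allow = σ_y/n = 884/3.1 = 285.2 MPa.
For a solid shaft σ_b = 32M/(πd³) and τ = 16T/(πd³), so the von Mises stress is σ' = (16/πd³)·√(4M²+3T²).
√(4M²+3T²) = √(4×(1.090×10^7)² + 3×(6.110×10^6)²) = 2.423×10^7 N·mm.
d³ = 16×2.423×10^7/(π×285.2) = 432800 mm³.
d = 75.64 mm.

d = 75.6 mm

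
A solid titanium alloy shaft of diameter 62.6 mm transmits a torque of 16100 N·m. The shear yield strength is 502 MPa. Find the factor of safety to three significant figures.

n = 1.50

τ = 16T/(πd³) = 16×1.6100×10^7/(π×62.6³) = 334.3 MPa.
n = τ_limit/τ = 502/334.3 = 1.502.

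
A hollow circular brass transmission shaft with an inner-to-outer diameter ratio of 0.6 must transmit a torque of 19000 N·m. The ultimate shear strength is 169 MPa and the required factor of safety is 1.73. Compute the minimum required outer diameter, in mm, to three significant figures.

τ_allow = 169/1.73 = 97.69 MPa.
For a hollow shaft τ = 16T/[πd_o³(1−k⁴)] with k = 0.6, so 1−k⁴ = 0.8704.
d_o³ = 16T/[π τ_allow (1−k⁴)] = 16×1.9000×10^7/(π×97.69×0.8704) = 1.138×10^6 mm³.
d_o = 104.4 mm.

d_o = 104 mm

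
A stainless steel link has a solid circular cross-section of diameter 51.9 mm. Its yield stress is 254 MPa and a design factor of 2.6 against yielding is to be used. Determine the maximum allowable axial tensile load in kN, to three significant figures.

F_allow = 207 kN

σ_allow = 254/2.6 = 97.69 MPa.
A = πd²/4 = π×51.9²/4 = 2116 mm².
F_allow = σ_allow × A = 97.69×2116 = 206700 N.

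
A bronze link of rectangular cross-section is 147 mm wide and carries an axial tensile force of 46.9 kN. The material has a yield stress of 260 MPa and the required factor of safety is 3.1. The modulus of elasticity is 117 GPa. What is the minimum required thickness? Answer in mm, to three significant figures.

t = 3.80 mm

σ_allow = 260/3.1 = 83.87 MPa.
Required area A = F/σ_allow = 46900/83.87 = 559.2 mm².
t = A/w = 559.2/147 = 3.804 mm.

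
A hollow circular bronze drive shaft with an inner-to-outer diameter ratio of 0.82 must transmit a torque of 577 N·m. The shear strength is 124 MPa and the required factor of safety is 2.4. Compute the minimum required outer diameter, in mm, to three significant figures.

d_o = 47.0 mm

τ_allow = 124/2.4 = 51.67 MPa.
For a hollow shaft τ = 16T/[πd_o³(1−k⁴)] with k = 0.82, so 1−k⁴ = 0.5479.
d_o³ = 16T/[π τ_allow (1−k⁴)] = 16×577000/(π×51.67×0.5479) = 103800 mm³.
d_o = 47.00 mm.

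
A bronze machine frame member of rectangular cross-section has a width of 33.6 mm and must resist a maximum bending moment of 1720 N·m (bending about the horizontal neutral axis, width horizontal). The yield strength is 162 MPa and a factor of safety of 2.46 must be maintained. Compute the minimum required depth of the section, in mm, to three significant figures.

h = 68.3 mm

σ_allow = 162/2.46 = 65.85 MPa.
For a rectangular section σ = 6M/(bh²), so h² = 6M/(b σ_allow) = 6×1720000/(33.6×65.85) = 4664 mm².
h = 68.29 mm.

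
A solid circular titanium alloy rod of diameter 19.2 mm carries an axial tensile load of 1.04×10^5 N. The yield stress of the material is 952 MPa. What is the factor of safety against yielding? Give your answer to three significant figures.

A = πd²/4 = 289.5 mm².
σ = F/A = 104000/289.5 = 359.2 MPa.
n = 952/359.2 = 2.650.

n = 2.65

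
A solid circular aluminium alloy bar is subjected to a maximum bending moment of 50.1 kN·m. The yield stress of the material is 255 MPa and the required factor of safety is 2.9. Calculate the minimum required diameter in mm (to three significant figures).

σ_allow = 255/2.9 = 87.93 MPa.
For a solid circular section σ = 32M/(πd³), so d³ = 32M/(π σ_allow) = 32×5.0100×10^7/(π×87.93) = 5.804×10^6 mm³.
d = 179.7 mm.

d = 180 mm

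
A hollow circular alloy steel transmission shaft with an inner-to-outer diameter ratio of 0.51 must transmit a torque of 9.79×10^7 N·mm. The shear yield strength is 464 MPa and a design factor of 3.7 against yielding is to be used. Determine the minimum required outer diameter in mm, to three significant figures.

τ_allow = 464/3.7 = 125.4 MPa.
For a hollow shaft τ = 16T/[πd_o³(1−k⁴)] with k = 0.51, so 1−k⁴ = 0.9323.
d_o³ = 16T/[π τ_allow (1−k⁴)] = 16×9.7900×10^7/(π×125.4×0.9323) = 4.264×10^6 mm³.
d_o = 162.2 mm.

d_o = 162 mm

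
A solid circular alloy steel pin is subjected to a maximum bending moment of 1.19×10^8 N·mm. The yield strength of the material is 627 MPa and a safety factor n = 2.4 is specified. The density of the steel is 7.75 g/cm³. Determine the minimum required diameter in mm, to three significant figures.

σ_allow = 627/2.4 = 261.2 MPa.
For a solid circular section σ = 32M/(πd³), so d³ = 32M/(π σ_allow) = 32×1.1900×10^8/(π×261.2) = 4.640×10^6 mm³.
d = 166.8 mm.

d = 167 mm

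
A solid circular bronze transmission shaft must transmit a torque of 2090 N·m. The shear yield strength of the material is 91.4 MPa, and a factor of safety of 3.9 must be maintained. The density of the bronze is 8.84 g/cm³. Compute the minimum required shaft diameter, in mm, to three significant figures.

Allowable shear stress τ_allow = 91.4/3.9 = 23.44 MPa.
For a solid shaft τ = 16T/(πd³), so d³ = 16T/(π τ_allow) = 16×2090000/(π×23.44) = 454200 mm³.
d = (454200)^(1/3) = 76.87 mm.

d = 76.9 mm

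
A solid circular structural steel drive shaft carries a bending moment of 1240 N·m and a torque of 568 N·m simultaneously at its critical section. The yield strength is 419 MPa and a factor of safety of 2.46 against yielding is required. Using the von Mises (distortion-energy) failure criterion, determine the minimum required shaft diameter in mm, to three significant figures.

σ_allow = σ_y/n = 419/2.46 = 170.3 MPa.
For a solid shaft σ_b = 32M/(πd³) and τ = 16T/(πd³), so the von Mises stress is σ' = (16/πd³)·√(4M²+3T²).
√(4M²+3T²) = √(4×(1.240×10^6)² + 3×(568000)²) = 2.668×10^6 N·mm.
d³ = 16×2.668×10^6/(π×170.3) = 79780 mm³.
d = 43.05 mm.

d = 43.0 mm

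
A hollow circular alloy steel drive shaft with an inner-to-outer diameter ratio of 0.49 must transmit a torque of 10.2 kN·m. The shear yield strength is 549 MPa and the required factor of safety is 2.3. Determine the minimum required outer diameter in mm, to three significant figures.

τ_allow = 549/2.3 = 238.7 MPa.
For a hollow shaft τ = 16T/[πd_o³(1−k⁴)] with k = 0.49, so 1−k⁴ = 0.9424.
d_o³ = 16T/[π τ_allow (1−k⁴)] = 16×1.0200×10^7/(π×238.7×0.9424) = 230900 mm³.
d_o = 61.35 mm.

d_o = 61.4 mm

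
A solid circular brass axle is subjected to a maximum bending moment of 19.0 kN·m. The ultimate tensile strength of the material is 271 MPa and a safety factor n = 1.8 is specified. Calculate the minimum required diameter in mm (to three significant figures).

d = 109 mm

σ_allow = 271/1.8 = 150.6 MPa.
For a solid circular section σ = 32M/(πd³), so d³ = 32M/(π σ_allow) = 32×1.9000×10^7/(π×150.6) = 1.285×10^6 mm³.
d = 108.7 mm.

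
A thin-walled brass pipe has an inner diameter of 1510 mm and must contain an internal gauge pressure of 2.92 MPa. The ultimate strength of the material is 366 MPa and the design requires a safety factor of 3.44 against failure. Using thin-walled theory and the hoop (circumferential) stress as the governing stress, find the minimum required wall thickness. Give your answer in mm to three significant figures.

t = 20.7 mm

σ_allow = 366/3.44 = 106.4 MPa.
Hoop stress σ_h = pD/(2t), so t = pD/(2σ_allow) = 2.92×1510/(2×106.4) = 20.72 mm.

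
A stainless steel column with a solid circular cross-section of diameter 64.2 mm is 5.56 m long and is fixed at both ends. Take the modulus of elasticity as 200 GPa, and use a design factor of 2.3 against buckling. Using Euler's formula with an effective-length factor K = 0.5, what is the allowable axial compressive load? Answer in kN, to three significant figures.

P_allow = 92.6 kN

I = πd⁴/64 = π×64.2⁴/64 = 833900 mm⁴.
Effective length L_e = KL = 0.5×5.56 m = 2780 mm.
Euler critical load P_cr = π²EI/L_e² = π²×200000×833900/2780² = 213000 N.
P_allow = P_cr/n = 213000/2.3 = 92600 N.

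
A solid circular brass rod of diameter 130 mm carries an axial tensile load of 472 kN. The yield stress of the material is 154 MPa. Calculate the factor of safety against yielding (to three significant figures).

A = πd²/4 = 13270 mm².
σ = F/A = 472000/13270 = 35.56 MPa.
n = 154/35.56 = 4.331.

n = 4.33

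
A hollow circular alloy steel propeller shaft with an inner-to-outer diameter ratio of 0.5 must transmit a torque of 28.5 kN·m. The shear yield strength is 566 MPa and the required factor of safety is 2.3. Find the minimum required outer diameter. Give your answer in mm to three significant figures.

τ_allow = 566/2.3 = 246.1 MPa.
For a hollow shaft τ = 16T/[πd_o³(1−k⁴)] with k = 0.5, so 1−k⁴ = 0.9375.
d_o³ = 16T/[π τ_allow (1−k⁴)] = 16×2.8500×10^7/(π×246.1×0.9375) = 629200 mm³.
d_o = 85.69 mm.

d_o = 85.7 mm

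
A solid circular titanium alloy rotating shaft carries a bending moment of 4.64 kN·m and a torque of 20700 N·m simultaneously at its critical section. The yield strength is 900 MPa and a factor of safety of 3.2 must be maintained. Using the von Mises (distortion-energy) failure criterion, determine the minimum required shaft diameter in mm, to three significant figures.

σ_allow = σ_y/n = 900/3.2 = 281.2 MPa.
For a solid shaft σ_b = 32M/(πd³) and τ = 16T/(πd³), so the von Mises stress is σ' = (16/πd³)·√(4M²+3T²).
√(4M²+3T²) = √(4×(4.640×10^6)² + 3×(2.070×10^7)²) = 3.703×10^7 N·mm.
d³ = 16×3.703×10^7/(π×281.2) = 670600 mm³.
d = 87.53 mm.

d = 87.5 mm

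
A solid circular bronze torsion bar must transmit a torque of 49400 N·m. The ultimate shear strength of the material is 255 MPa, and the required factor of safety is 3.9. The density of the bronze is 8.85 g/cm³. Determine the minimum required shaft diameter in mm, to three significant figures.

d = 157 mm

Allowable shear stress τ_allow = 255/3.9 = 65.38 MPa.
For a solid shaft τ = 16T/(πd³), so d³ = 16T/(π τ_allow) = 16×4.9400×10^7/(π×65.38) = 3.848×10^6 mm³.
d = (3.848×10^6)^(1/3) = 156.7 mm.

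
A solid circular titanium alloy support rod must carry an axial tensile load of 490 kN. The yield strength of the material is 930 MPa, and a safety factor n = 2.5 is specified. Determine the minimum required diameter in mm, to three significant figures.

Allowable stress σ_allow = 930/2.5 = 372.0 MPa.
Required area A = F/σ_allow = 490000/372.0 = 1317 mm².
A = πd²/4 → d = √(4A/π) = 40.95 mm.

d = 41.0 mm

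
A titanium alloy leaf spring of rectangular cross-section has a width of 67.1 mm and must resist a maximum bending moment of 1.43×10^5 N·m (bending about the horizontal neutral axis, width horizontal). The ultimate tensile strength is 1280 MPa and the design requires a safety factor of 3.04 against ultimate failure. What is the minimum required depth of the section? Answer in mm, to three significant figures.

h = 174 mm

σ_allow = 1280/3.04 = 421.1 MPa.
For a rectangular section σ = 6M/(bh²), so h² = 6M/(b σ_allow) = 6×1.4300×10^8/(67.1×421.1) = 30370 mm².
h = 174.3 mm.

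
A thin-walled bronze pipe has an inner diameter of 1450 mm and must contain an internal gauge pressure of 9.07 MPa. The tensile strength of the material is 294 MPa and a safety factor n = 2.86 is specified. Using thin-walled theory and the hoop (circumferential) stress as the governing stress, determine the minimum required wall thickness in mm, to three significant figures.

σ_allow = 294/2.86 = 102.8 MPa.
Hoop stress σ_h = pD/(2t), so t = pD/(2σ_allow) = 9.07×1450/(2×102.8) = 63.97 mm.

t = 64.0 mm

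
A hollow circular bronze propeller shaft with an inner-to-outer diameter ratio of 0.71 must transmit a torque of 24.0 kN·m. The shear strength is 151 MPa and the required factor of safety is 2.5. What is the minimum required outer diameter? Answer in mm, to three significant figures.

d_o = 139 mm

τ_allow = 151/2.5 = 60.40 MPa.
For a hollow shaft τ = 16T/[πd_o³(1−k⁴)] with k = 0.71, so 1−k⁴ = 0.7459.
d_o³ = 16T/[π τ_allow (1−k⁴)] = 16×2.4000×10^7/(π×60.40×0.7459) = 2.713×10^6 mm³.
d_o = 139.5 mm.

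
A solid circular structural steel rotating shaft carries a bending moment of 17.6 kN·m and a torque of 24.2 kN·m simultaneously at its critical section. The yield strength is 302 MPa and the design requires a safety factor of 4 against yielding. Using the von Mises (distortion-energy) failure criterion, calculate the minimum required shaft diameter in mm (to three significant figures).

d = 155 mm

σ_allow = σ_y/n = 302/4 = 75.50 MPa.
For a solid shaft σ_b = 32M/(πd³) and τ = 16T/(πd³), so the von Mises stress is σ' = (16/πd³)·√(4M²+3T²).
√(4M²+3T²) = √(4×(1.760×10^7)² + 3×(2.420×10^7)²) = 5.474×10^7 N·mm.
d³ = 16×5.474×10^7/(π×75.50) = 3.692×10^6 mm³.
d = 154.6 mm.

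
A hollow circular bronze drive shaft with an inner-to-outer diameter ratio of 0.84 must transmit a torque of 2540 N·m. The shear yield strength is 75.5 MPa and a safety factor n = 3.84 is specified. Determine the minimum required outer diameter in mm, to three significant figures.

τ_allow = 75.5/3.84 = 19.66 MPa.
For a hollow shaft τ = 16T/[πd_o³(1−k⁴)] with k = 0.84, so 1−k⁴ = 0.5021.
d_o³ = 16T/[π τ_allow (1−k⁴)] = 16×2540000/(π×19.66×0.5021) = 1.310×10^6 mm³.
d_o = 109.4 mm.

d_o = 109 mm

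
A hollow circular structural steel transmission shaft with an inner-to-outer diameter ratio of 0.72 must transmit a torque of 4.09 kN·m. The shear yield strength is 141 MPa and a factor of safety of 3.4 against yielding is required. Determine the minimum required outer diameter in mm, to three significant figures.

d_o = 88.2 mm

τ_allow = 141/3.4 = 41.47 MPa.
For a hollow shaft τ = 16T/[πd_o³(1−k⁴)] with k = 0.72, so 1−k⁴ = 0.7313.
d_o³ = 16T/[π τ_allow (1−k⁴)] = 16×4090000/(π×41.47×0.7313) = 686900 mm³.
d_o = 88.23 mm.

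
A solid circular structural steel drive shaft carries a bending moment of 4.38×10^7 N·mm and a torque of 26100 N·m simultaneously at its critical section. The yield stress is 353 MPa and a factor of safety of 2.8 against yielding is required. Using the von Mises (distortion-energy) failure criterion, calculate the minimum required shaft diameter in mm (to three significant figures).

d = 159 mm

σ_allow = σ_y/n = 353/2.8 = 126.1 MPa.
For a solid shaft σ_b = 32M/(πd³) and τ = 16T/(πd³), so the von Mises stress is σ' = (16/πd³)·√(4M²+3T²).
√(4M²+3T²) = √(4×(4.380×10^7)² + 3×(2.610×10^7)²) = 9.858×10^7 N·mm.
d³ = 16×9.858×10^7/(π×126.1) = 3.982×10^6 mm³.
d = 158.5 mm.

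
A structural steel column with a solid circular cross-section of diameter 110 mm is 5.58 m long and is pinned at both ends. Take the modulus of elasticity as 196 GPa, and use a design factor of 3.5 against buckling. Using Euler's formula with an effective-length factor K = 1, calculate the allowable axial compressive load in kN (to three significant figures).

I = πd⁴/64 = π×110⁴/64 = 7.187×10^6 mm⁴.
Effective length L_e = KL = 1×5.58 m = 5580 mm.
Euler critical load P_cr = π²EI/L_e² = π²×196000×7.187×10^6/5580² = 446500 N.
P_allow = P_cr/n = 446500/3.5 = 127600 N.

P_allow = 128 kN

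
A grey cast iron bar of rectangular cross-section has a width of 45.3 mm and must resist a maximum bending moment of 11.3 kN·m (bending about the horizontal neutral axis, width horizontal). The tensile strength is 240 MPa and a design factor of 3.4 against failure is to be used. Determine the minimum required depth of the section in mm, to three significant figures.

h = 146 mm

σ_allow = 240/3.4 = 70.59 MPa.
For a rectangular section σ = 6M/(bh²), so h² = 6M/(b σ_allow) = 6×1.1300×10^7/(45.3×70.59) = 21200 mm².
h = 145.6 mm.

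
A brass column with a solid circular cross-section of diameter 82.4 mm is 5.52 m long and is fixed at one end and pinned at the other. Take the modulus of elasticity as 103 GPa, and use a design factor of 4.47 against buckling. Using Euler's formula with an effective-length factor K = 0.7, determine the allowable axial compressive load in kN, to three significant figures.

P_allow = 34.5 kN

I = πd⁴/64 = π×82.4⁴/64 = 2.263×10^6 mm⁴.
Effective length L_e = KL = 0.7×5.52 m = 3864 mm.
Euler critical load P_cr = π²EI/L_e² = π²×103000×2.263×10^6/3864² = 154100 N.
P_allow = P_cr/n = 154100/4.47 = 34470 N.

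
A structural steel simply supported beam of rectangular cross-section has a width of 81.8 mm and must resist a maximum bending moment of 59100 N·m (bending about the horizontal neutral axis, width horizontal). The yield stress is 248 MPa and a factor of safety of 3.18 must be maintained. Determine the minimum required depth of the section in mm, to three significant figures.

σ_allow = 248/3.18 = 77.99 MPa.
For a rectangular section σ = 6M/(bh²), so h² = 6M/(b σ_allow) = 6×5.9100×10^7/(81.8×77.99) = 55590 mm².
h = 235.8 mm.

h = 236 mm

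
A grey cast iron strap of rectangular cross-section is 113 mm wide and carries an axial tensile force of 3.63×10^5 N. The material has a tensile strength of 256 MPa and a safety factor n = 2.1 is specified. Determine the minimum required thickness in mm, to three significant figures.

t = 26.4 mm

σ_allow = 256/2.1 = 121.9 MPa.
Required area A = F/σ_allow = 363000/121.9 = 2978 mm².
t = A/w = 2978/113 = 26.35 mm.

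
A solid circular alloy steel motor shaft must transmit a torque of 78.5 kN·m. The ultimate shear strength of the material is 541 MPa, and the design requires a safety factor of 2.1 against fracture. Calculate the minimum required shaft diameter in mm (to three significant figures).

d = 116 mm

Allowable shear stress τ_allow = 541/2.1 = 257.6 MPa.
For a solid shaft τ = 16T/(πd³), so d³ = 16T/(π τ_allow) = 16×7.8500×10^7/(π×257.6) = 1.552×10^6 mm³.
d = (1.552×10^6)^(1/3) = 115.8 mm.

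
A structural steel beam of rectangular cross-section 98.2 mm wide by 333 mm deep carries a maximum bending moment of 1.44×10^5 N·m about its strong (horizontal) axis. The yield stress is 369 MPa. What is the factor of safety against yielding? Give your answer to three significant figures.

n = 4.65

Section modulus S = bh²/6 = 98.2×333²/6 = 1.815×10^6 mm³.
σ = M/S = 1.4400×10^8/1.815×10^6 = 79.34 MPa.
n = 369/79.34 = 4.651.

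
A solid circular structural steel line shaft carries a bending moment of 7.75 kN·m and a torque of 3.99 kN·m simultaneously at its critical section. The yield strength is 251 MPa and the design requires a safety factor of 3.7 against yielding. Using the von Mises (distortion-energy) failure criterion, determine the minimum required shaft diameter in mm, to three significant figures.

d = 108 mm

σ_allow = σ_y/n = 251/3.7 = 67.84 MPa.
For a solid shaft σ_b = 32M/(πd³) and τ = 16T/(πd³), so the von Mises stress is σ' = (16/πd³)·√(4M²+3T²).
√(4M²+3T²) = √(4×(7.750×10^6)² + 3×(3.990×10^6)²) = 1.697×10^7 N·mm.
d³ = 16×1.697×10^7/(π×67.84) = 1.274×10^6 mm³.
d = 108.4 mm.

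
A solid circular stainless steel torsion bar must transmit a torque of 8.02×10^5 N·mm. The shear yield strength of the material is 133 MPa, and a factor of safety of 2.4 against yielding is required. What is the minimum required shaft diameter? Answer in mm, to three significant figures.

Allowable shear stress τ_allow = 133/2.4 = 55.42 MPa.
For a solid shaft τ = 16T/(πd³), so d³ = 16T/(π τ_allow) = 16×802000/(π×55.42) = 73710 mm³.
d = (73710)^(1/3) = 41.93 mm.

d = 41.9 mm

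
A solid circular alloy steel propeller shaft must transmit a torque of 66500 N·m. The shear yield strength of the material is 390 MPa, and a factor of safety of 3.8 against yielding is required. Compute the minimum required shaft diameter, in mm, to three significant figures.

d = 149 mm

Allowable shear stress τ_allow = 390/3.8 = 102.6 MPa.
For a solid shaft τ = 16T/(πd³), so d³ = 16T/(π τ_allow) = 16×6.6500×10^7/(π×102.6) = 3.300×10^6 mm³.
d = (3.300×10^6)^(1/3) = 148.9 mm.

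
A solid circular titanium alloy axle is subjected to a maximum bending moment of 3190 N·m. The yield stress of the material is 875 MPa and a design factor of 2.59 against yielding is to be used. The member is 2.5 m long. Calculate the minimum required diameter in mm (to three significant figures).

d = 45.8 mm

σ_allow = 875/2.59 = 337.8 MPa.
For a solid circular section σ = 32M/(πd³), so d³ = 32M/(π σ_allow) = 32×3190000/(π×337.8) = 96180 mm³.
d = 45.82 mm.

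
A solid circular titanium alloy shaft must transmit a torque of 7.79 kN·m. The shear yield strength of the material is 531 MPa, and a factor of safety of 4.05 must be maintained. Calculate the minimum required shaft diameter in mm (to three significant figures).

Allowable shear stress τ_allow = 531/4.05 = 131.1 MPa.
For a solid shaft τ = 16T/(πd³), so d³ = 16T/(π τ_allow) = 16×7790000/(π×131.1) = 302600 mm³.
d = (302600)^(1/3) = 67.14 mm.

d = 67.1 mm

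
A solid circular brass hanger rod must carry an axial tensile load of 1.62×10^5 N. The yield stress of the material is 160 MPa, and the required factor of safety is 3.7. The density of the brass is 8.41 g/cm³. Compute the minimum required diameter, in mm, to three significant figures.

Allowable stress σ_allow = 160/3.7 = 43.24 MPa.
Required area A = F/σ_allow = 162000/43.24 = 3746 mm².
A = πd²/4 → d = √(4A/π) = 69.06 mm.

d = 69.1 mm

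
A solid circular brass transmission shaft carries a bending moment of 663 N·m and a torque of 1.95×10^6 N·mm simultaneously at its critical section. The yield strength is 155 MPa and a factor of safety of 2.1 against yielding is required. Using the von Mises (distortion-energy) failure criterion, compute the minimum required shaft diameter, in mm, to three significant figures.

d = 63.0 mm

σ_allow = σ_y/n = 155/2.1 = 73.81 MPa.
For a solid shaft σ_b = 32M/(πd³) and τ = 16T/(πd³), so the von Mises stress is σ' = (16/πd³)·√(4M²+3T²).
√(4M²+3T²) = √(4×(663000)² + 3×(1.950×10^6)²) = 3.628×10^6 N·mm.
d³ = 16×3.628×10^6/(π×73.81) = 250400 mm³.
d = 63.03 mm.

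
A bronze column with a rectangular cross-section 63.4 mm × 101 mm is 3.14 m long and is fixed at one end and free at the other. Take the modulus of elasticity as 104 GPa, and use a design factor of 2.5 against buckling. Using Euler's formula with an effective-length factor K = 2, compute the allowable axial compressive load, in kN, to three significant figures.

P_allow = 22.3 kN

Buckling occurs about the weak axis: I_min = h·b³/12 = 101×63.4³/12 = 2.145×10^6 mm⁴ (b = 63.4 mm is the smaller dimension).
Effective length L_e = KL = 2×3.14 m = 6280 mm.
Euler critical load P_cr = π²EI/L_e² = π²×104000×2.145×10^6/6280² = 55820 N.
P_allow = P_cr/n = 55820/2.5 = 22330 N.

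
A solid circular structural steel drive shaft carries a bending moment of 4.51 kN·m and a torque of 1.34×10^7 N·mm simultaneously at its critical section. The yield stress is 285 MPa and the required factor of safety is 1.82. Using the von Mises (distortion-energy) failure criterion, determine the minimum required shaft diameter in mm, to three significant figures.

d = 93.2 mm

σ_allow = σ_y/n = 285/1.82 = 156.6 MPa.
For a solid shaft σ_b = 32M/(πd³) and τ = 16T/(πd³), so the von Mises stress is σ' = (16/πd³)·√(4M²+3T²).
√(4M²+3T²) = √(4×(4.510×10^6)² + 3×(1.340×10^7)²) = 2.490×10^7 N·mm.
d³ = 16×2.490×10^7/(π×156.6) = 809900 mm³.
d = 93.21 mm.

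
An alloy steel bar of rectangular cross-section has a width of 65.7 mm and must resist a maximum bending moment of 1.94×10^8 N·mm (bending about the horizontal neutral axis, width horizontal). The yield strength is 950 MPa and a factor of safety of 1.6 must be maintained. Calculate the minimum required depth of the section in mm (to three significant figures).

h = 173 mm

σ_allow = 950/1.6 = 593.8 MPa.
For a rectangular section σ = 6M/(bh²), so h² = 6M/(b σ_allow) = 6×1.9400×10^8/(65.7×593.8) = 29840 mm².
h = 172.7 mm.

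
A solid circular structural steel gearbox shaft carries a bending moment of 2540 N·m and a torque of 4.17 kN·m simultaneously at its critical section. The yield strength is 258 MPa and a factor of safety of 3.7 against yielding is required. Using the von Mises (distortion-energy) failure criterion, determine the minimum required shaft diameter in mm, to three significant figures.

σ_allow = σ_y/n = 258/3.7 = 69.73 MPa.
For a solid shaft σ_b = 32M/(πd³) and τ = 16T/(πd³), so the von Mises stress is σ' = (16/πd³)·√(4M²+3T²).
√(4M²+3T²) = √(4×(2.540×10^6)² + 3×(4.170×10^6)²) = 8.830×10^6 N·mm.
d³ = 16×8.830×10^6/(π×69.73) = 644900 mm³.
d = 86.40 mm.

d = 86.4 mm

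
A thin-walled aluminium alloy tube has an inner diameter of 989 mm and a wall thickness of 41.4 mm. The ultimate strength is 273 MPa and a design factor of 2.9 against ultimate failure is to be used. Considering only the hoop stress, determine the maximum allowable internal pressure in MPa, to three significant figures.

p_allow = 7.88 MPa

σ_allow = 273/2.9 = 94.14 MPa.
σ_h = pD/(2t) → p_allow = 2σ_allow t/D = 2×94.14×41.4/989 = 7.881 MPa.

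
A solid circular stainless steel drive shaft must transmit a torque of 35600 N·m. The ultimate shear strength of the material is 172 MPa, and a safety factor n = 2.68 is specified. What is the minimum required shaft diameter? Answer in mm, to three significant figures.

d = 141 mm

Allowable shear stress τ_allow = 172/2.68 = 64.18 MPa.
For a solid shaft τ = 16T/(πd³), so d³ = 16T/(π τ_allow) = 16×3.5600×10^7/(π×64.18) = 2.825×10^6 mm³.
d = (2.825×10^6)^(1/3) = 141.4 mm.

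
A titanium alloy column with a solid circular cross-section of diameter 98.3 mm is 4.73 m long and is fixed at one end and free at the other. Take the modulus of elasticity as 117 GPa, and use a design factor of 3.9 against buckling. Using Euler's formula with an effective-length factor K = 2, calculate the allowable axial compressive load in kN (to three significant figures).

I = πd⁴/64 = π×98.3⁴/64 = 4.583×10^6 mm⁴.
Effective length L_e = KL = 2×4.73 m = 9460 mm.
Euler critical load P_cr = π²EI/L_e² = π²×117000×4.583×10^6/9460² = 59140 N.
P_allow = P_cr/n = 59140/3.9 = 15160 N.

P_allow = 15.2 kN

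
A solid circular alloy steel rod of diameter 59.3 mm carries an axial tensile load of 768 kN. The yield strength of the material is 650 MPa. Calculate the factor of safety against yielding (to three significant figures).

n = 2.34

A = πd²/4 = 2762 mm².
σ = F/A = 768000/2762 = 278.1 MPa.
n = 650/278.1 = 2.337.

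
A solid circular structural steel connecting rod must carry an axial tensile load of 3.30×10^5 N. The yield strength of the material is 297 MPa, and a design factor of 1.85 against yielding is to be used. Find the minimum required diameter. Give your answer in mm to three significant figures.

Allowable stress σ_allow = 297/1.85 = 160.5 MPa.
Required area A = F/σ_allow = 330000/160.5 = 2056 mm².
A = πd²/4 → d = √(4A/π) = 51.16 mm.

d = 51.2 mm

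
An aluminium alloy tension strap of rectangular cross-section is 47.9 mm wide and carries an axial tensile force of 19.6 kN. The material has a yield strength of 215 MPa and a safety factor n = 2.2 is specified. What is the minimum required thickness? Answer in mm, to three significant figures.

t = 4.19 mm

σ_allow = 215/2.2 = 97.73 MPa.
Required area A = F/σ_allow = 19600/97.73 = 200.6 mm².
t = A/w = 200.6/47.9 = 4.187 mm.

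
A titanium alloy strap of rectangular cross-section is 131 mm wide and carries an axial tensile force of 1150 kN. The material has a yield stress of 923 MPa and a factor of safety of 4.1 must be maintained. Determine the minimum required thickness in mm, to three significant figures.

σ_allow = 923/4.1 = 225.1 MPa.
Required area A = F/σ_allow = 1150000/225.1 = 5108 mm².
t = A/w = 5108/131 = 38.99 mm.

t = 39.0 mm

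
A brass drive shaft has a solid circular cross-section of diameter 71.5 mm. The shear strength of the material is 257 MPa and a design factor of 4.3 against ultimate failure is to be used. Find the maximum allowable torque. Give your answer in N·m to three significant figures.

T_allow = 4290 N·m

τ_allow = 257/4.3 = 59.77 MPa.
For a solid shaft T_allow = τ_allow·πd³/16; πd³/16 = π×71.5³/16 = 71770 mm³.
T_allow = 59.77×71770 = 4.290×10^6 N·mm = 4290 N·m.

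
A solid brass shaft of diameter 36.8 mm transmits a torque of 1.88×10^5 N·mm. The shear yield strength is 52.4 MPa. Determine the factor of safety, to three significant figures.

τ = 16T/(πd³) = 16×188000/(π×36.8³) = 19.21 MPa.
n = τ_limit/τ = 52.4/19.21 = 2.727.

n = 2.73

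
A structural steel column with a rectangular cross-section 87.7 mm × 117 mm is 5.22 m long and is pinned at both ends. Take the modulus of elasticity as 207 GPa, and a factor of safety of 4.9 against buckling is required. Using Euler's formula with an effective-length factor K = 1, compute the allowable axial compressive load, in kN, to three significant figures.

P_allow = 101 kN

Buckling occurs about the weak axis: I_min = h·b³/12 = 117×87.7³/12 = 6.577×10^6 mm⁴ (b = 87.7 mm is the smaller dimension).
Effective length L_e = KL = 1×5.22 m = 5220 mm.
Euler critical load P_cr = π²EI/L_e² = π²×207000×6.577×10^6/5220² = 493100 N.
P_allow = P_cr/n = 493100/4.9 = 100600 N.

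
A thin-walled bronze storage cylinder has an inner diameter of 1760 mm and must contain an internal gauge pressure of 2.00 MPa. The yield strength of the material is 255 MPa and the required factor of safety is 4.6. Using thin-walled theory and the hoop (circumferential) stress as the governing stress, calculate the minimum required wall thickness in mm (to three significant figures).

σ_allow = 255/4.6 = 55.43 MPa.
Hoop stress σ_h = pD/(2t), so t = pD/(2σ_allow) = 2.00×1760/(2×55.43) = 31.75 mm.

t = 31.7 mm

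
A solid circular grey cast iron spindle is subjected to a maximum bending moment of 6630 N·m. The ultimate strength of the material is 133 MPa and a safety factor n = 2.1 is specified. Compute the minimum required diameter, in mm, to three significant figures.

d = 102 mm

σ_allow = 133/2.1 = 63.33 MPa.
For a solid circular section σ = 32M/(πd³), so d³ = 32M/(π σ_allow) = 32×6630000/(π×63.33) = 1.066×10^6 mm³.
d = 102.2 mm.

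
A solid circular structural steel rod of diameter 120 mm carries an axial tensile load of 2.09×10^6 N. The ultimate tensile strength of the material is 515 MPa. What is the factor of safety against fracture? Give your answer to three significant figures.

A = πd²/4 = 11310 mm².
σ = F/A = 2090000/11310 = 184.8 MPa.
n = 515/184.8 = 2.787.

n = 2.79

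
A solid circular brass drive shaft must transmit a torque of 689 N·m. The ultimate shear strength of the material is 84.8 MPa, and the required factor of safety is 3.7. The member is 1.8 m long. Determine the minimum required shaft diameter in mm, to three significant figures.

d = 53.5 mm

Allowable shear stress τ_allow = 84.8/3.7 = 22.92 MPa.
For a solid shaft τ = 16T/(πd³), so d³ = 16T/(π τ_allow) = 16×689000/(π×22.92) = 153100 mm³.
d = (153100)^(1/3) = 53.50 mm.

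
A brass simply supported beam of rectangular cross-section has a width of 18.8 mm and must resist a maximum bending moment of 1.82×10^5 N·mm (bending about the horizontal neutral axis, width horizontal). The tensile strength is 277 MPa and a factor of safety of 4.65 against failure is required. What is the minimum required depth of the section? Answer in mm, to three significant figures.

σ_allow = 277/4.65 = 59.57 MPa.
For a rectangular section σ = 6M/(bh²), so h² = 6M/(b σ_allow) = 6×182000/(18.8×59.57) = 975.1 mm².
h = 31.23 mm.

h = 31.2 mm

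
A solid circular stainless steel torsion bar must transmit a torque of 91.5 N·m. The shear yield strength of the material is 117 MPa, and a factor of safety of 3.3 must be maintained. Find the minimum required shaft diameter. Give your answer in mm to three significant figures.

Allowable shear stress τ_allow = 117/3.3 = 35.45 MPa.
For a solid shaft τ = 16T/(πd³), so d³ = 16T/(π τ_allow) = 16×91500/(π×35.45) = 13140 mm³.
d = (13140)^(1/3) = 23.60 mm.

d = 23.6 mm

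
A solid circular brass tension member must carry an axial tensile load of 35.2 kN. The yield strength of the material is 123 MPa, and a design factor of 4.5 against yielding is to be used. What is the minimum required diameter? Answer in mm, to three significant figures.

Allowable stress σ_allow = 123/4.5 = 27.33 MPa.
Required area A = F/σ_allow = 35200/27.33 = 1288 mm².
A = πd²/4 → d = √(4A/π) = 40.49 mm.

d = 40.5 mm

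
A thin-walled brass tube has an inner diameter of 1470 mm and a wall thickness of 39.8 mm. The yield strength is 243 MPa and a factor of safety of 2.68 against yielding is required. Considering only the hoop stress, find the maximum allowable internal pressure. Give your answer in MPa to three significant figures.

σ_allow = 243/2.68 = 90.67 MPa.
σ_h = pD/(2t) → p_allow = 2σ_allow t/D = 2×90.67×39.8/1470 = 4.910 MPa.

p_allow = 4.91 MPa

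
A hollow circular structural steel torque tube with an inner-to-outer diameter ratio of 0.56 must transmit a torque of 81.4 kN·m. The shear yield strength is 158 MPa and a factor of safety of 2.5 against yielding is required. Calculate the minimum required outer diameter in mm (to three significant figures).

τ_allow = 158/2.5 = 63.20 MPa.
For a hollow shaft τ = 16T/[πd_o³(1−k⁴)] with k = 0.56, so 1−k⁴ = 0.9017.
d_o³ = 16T/[π τ_allow (1−k⁴)] = 16×8.1400×10^7/(π×63.20×0.9017) = 7.275×10^6 mm³.
d_o = 193.8 mm.

d_o = 194 mm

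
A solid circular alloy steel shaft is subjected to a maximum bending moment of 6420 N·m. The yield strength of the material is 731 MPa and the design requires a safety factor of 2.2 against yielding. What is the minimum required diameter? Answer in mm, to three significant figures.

d = 58.2 mm

σ_allow = 731/2.2 = 332.3 MPa.
For a solid circular section σ = 32M/(πd³), so d³ = 32M/(π σ_allow) = 32×6420000/(π×332.3) = 196800 mm³.
d = 58.17 mm.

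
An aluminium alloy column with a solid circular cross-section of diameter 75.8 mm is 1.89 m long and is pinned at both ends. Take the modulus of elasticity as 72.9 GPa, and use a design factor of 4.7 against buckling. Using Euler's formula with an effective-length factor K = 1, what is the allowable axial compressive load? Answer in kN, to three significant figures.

I = πd⁴/64 = π×75.8⁴/64 = 1.620×10^6 mm⁴.
Effective length L_e = KL = 1×1.89 m = 1890 mm.
Euler critical load P_cr = π²EI/L_e² = π²×72900×1.620×10^6/1890² = 326400 N.
P_allow = P_cr/n = 326400/4.7 = 69450 N.

P_allow = 69.4 kN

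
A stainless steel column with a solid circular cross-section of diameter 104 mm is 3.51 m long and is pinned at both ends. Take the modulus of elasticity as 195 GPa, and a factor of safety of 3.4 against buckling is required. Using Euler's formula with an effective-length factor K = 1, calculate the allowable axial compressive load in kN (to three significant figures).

P_allow = 264 kN

I = πd⁴/64 = π×104⁴/64 = 5.743×10^6 mm⁴.
Effective length L_e = KL = 1×3.51 m = 3510 mm.
Euler critical load P_cr = π²EI/L_e² = π²×195000×5.743×10^6/3510² = 897100 N.
P_allow = P_cr/n = 897100/3.4 = 263800 N.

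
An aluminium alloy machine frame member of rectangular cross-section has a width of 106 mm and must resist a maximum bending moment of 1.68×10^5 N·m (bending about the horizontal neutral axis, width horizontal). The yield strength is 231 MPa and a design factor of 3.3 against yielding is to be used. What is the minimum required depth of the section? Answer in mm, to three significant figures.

σ_allow = 231/3.3 = 70.00 MPa.
For a rectangular section σ = 6M/(bh²), so h² = 6M/(b σ_allow) = 6×1.6800×10^8/(106×70.00) = 135800 mm².
h = 368.6 mm.

h = 369 mm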